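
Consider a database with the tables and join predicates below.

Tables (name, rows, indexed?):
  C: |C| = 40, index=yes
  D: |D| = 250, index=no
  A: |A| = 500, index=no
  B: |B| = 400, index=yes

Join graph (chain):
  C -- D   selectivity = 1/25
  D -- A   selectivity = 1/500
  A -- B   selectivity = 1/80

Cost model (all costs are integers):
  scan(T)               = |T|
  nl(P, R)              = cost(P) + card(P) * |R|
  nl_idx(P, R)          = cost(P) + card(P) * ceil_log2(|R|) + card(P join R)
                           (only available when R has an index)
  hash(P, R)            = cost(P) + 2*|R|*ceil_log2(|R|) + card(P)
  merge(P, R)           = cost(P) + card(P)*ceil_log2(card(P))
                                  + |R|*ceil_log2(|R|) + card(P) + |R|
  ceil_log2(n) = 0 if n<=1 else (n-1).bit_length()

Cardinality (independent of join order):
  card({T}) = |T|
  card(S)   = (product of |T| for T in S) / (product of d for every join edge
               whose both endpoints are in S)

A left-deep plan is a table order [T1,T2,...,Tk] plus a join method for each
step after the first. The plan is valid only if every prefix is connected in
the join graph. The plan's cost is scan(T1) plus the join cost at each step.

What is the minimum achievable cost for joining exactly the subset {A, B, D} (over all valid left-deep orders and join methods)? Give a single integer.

Selinger DP over subsets of {A,B,D}:
  {D}: scan cost=250, card=250
  {A}: scan cost=500, card=500
  {B}: scan cost=400, card=400
  {AD}: card=250; try (D,hash)→5000, (A,merge)→7500, (D,merge)→7750, (A,hash)→9500, (A,nl)→125250, (D,nl)→125500; best=5000 via (D,hash)
  {AB}: card=2500; try (B,nl_idx)→7500, (B,hash)→8200, (A,merge)→9400, (B,merge)→9500, (A,hash)→9800, (A,nl)→200400 …(+1); best=7500 via (B,nl_idx)
  {ABD}: card=1250; try (B,nl_idx)→8500, (B,merge)→11250, (B,hash)→12450, (D,hash)→14000, (D,merge)→42250, (B,nl)→105000 …(+1); best=8500 via (B,nl_idx)

8500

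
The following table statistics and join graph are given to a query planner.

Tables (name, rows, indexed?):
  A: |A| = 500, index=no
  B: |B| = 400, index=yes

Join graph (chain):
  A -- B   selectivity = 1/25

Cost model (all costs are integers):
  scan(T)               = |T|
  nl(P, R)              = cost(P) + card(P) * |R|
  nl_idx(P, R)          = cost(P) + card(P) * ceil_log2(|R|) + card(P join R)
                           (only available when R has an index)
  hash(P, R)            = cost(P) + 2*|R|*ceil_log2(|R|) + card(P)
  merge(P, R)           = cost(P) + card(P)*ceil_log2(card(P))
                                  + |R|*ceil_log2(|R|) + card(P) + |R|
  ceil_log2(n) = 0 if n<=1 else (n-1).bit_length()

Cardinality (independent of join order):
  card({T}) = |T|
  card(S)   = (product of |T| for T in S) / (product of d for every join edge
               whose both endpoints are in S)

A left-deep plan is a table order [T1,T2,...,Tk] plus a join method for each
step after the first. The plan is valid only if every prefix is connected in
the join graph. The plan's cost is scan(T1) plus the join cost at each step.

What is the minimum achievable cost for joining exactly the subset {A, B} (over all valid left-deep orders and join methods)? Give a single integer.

8200

Selinger DP over subsets of {A,B}:
  {A}: scan cost=500, card=500
  {B}: scan cost=400, card=400
  {AB}: card=8000; try (B,hash)→8200, (A,merge)→9400, (B,merge)→9500, (A,hash)→9800, (B,nl_idx)→13000, (A,nl)→200400 …(+1); best=8200 via (B,hash)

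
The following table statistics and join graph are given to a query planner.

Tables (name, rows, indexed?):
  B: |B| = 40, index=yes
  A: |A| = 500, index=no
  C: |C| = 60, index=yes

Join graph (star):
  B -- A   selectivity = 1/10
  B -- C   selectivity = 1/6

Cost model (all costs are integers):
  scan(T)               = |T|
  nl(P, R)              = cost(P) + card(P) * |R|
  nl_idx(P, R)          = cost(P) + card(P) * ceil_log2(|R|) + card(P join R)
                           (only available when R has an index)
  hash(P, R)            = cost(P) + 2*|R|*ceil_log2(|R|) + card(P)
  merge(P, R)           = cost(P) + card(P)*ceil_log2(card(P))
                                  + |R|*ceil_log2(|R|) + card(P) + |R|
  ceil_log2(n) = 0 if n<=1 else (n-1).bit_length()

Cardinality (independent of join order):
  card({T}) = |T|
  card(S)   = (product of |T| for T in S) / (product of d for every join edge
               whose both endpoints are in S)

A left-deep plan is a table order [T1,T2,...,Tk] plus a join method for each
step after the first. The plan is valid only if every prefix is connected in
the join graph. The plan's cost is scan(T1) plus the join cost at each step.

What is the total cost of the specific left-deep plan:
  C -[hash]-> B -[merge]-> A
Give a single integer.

step 1: scan C: cost=60, card=60
step 2: join B via hash
    card(P join B) = 60*40/(6) = 400
    cost = 60 + 2*40*6 + 60 = 600
step 3: join A via merge
    card(P join A) = 400*500/(10) = 20000
    cost = 600 + 400*9 + 500*9 + 400 + 500 = 9600

9600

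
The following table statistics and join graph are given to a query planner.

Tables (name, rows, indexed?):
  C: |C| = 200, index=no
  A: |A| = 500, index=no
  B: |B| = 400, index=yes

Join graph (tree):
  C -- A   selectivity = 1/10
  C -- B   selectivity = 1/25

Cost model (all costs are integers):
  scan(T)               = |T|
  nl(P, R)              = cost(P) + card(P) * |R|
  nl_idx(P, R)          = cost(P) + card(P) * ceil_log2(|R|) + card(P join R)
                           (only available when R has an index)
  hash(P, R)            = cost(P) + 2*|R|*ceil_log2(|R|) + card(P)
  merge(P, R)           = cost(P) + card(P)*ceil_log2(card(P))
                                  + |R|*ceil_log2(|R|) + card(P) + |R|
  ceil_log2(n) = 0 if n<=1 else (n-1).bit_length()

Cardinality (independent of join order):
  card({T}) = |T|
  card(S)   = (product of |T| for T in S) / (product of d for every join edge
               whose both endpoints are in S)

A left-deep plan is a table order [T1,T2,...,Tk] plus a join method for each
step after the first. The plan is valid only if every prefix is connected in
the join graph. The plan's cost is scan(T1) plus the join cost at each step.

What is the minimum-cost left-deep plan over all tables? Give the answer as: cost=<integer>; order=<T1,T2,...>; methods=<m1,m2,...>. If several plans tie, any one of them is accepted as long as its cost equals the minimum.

cost=16200; order=B,C,A; methods=hash,hash

Selinger DP (subsets sized 1..n):
  {C}: scan cost=200, card=200
  {A}: scan cost=500, card=500
  {B}: scan cost=400, card=400
  {AC}: card=10000; try (C,hash)→4200, (A,merge)→7000, (C,merge)→7300, (A,hash)→9400, (A,nl)→100200, (C,nl)→100500; best=4200 via (C,hash)
  {BC}: card=3200; try (C,hash)→4000, (B,nl_idx)→5200, (B,merge)→6000, (C,merge)→6200, (B,hash)→7600, (B,nl)→80200 …(+1); best=4000 via (C,hash)
  {ABC}: card=160000; try (A,hash)→16200, (B,hash)→21400, (A,merge)→50600, (B,merge)→158200, (B,nl_idx)→254200, (A,nl)→1604000 …(+1); best=16200 via (A,hash)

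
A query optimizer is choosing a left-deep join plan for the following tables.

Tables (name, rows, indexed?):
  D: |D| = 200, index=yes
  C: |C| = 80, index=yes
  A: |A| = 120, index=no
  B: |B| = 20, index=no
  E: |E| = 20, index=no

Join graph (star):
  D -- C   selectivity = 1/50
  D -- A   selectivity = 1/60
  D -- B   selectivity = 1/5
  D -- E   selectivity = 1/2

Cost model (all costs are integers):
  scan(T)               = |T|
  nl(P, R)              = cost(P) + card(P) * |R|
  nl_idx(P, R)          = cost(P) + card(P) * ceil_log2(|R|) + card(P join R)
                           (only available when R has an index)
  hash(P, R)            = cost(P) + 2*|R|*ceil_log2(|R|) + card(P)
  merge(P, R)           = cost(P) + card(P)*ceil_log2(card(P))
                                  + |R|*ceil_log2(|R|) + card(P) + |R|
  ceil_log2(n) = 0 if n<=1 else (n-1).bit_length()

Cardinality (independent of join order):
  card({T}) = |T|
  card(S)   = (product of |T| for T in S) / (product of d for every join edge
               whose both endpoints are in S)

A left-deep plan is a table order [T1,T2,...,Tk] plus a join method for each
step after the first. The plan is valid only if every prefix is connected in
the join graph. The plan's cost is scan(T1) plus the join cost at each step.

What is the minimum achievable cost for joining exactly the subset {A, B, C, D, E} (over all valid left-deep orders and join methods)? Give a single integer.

6600

Selinger DP over subsets of {A,B,C,D,E}:
  {D}: scan cost=200, card=200
  {C}: scan cost=80, card=80
  {A}: scan cost=120, card=120
  {B}: scan cost=20, card=20
  {E}: scan cost=20, card=20
  {CD}: card=320; try (D,nl_idx)→1040, (C,hash)→1520, (C,nl_idx)→1920, (D,merge)→2520, (C,merge)→2640, (D,hash)→3360 …(+2); best=1040 via (D,nl_idx)
  {AD}: card=400; try (D,nl_idx)→1480, (A,hash)→2080, (D,merge)→2880, (A,merge)→2960, (D,hash)→3440, (D,nl)→24120 …(+1); best=1480 via (D,nl_idx)
  {BD}: card=800; try (B,hash)→600, (D,nl_idx)→980, (D,merge)→1940, (B,merge)→2120, (D,hash)→3240, (D,nl)→4020 …(+1); best=600 via (B,hash)
  {DE}: card=2000; try (E,hash)→600, (D,merge)→1940, (E,merge)→2120, (D,nl_idx)→2180, (D,hash)→3240, (D,nl)→4020 …(+1); best=600 via (E,hash)
  {ACD}: card=640; try (C,hash)→3000, (A,hash)→3040, (C,nl_idx)→4920, (A,merge)→5200, (C,merge)→6120, (C,nl)→33480 …(+1); best=3000 via (C,hash)
  {BCD}: card=1280; try (B,hash)→1560, (C,hash)→2520, (B,merge)→4360, (B,nl)→7440, (C,nl_idx)→7480, (C,merge)→10040 …(+1); best=1560 via (B,hash)
  {CDE}: card=3200; try (E,hash)→1560, (C,hash)→3720, (E,merge)→4360, (E,nl)→7440, (C,nl_idx)→17800, (C,merge)→25240 …(+1); best=1560 via (E,hash)
  {ABD}: card=1600; try (B,hash)→2080, (A,hash)→3080, (B,merge)→5600, (B,nl)→9480, (A,merge)→10360, (A,nl)→96600; best=2080 via (B,hash)
  {ADE}: card=4000; try (E,hash)→2080, (A,hash)→4280, (E,merge)→5600, (E,nl)→9480, (A,merge)→25560, (A,nl)→240600; best=2080 via (E,hash)
  {BDE}: card=8000; try (E,hash)→1600, (B,hash)→2800, (E,merge)→9520, (E,nl)→16600, (B,merge)→24720, (B,nl)→40600; best=1600 via (E,hash)
  {ABCD}: card=2560; try (B,hash)→3840, (A,hash)→4520, (C,hash)→4800, (B,merge)→10160, (B,nl)→15800, (C,nl_idx)→15840 …(+4); best=3840 via (B,hash)
  {ACDE}: card=6400; try (E,hash)→3840, (A,hash)→6440, (C,hash)→7200, (E,merge)→10160, (E,nl)→15800, (C,nl_idx)→36480 …(+4); best=3840 via (E,hash)
  {BCDE}: card=12800; try (E,hash)→3040, (B,hash)→4960, (C,hash)→10720, (E,merge)→17040, (E,nl)→27160, (B,merge)→43280 …(+4); best=3040 via (E,hash)
  {ABDE}: card=16000; try (E,hash)→3880, (B,hash)→6280, (A,hash)→11280, (E,merge)→21400, (E,nl)→34080, (B,merge)→54200 …(+3); best=3880 via (E,hash)
  {ABCDE}: card=25600; try (E,hash)→6600, (B,hash)→10440, (A,hash)→17520, (C,hash)→21000, (E,merge)→37240, (E,nl)→55040 …(+7); best=6600 via (E,hash)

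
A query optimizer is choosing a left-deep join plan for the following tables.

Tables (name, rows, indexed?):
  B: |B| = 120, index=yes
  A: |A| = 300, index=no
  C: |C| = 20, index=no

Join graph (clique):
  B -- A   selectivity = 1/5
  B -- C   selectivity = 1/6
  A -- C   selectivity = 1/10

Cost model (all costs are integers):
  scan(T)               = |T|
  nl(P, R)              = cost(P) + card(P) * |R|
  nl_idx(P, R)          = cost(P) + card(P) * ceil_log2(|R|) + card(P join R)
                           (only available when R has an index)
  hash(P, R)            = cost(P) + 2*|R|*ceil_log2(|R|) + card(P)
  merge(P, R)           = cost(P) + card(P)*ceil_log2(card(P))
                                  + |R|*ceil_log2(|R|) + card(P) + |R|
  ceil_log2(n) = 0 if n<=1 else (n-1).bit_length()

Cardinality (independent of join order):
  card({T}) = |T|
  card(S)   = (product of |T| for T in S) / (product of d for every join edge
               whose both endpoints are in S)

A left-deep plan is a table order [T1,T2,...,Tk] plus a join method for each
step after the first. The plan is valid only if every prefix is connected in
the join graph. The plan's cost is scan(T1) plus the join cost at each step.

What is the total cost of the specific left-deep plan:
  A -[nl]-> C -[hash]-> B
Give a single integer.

step 1: scan A: cost=300, card=300
step 2: join C via nl
    card(P join C) = 300*20/(10) = 600
    cost = 300 + 300*20 = 6300
step 3: join B via hash
    card(P join B) = 600*120/(5*6) = 2400
    cost = 6300 + 2*120*7 + 600 = 8580

8580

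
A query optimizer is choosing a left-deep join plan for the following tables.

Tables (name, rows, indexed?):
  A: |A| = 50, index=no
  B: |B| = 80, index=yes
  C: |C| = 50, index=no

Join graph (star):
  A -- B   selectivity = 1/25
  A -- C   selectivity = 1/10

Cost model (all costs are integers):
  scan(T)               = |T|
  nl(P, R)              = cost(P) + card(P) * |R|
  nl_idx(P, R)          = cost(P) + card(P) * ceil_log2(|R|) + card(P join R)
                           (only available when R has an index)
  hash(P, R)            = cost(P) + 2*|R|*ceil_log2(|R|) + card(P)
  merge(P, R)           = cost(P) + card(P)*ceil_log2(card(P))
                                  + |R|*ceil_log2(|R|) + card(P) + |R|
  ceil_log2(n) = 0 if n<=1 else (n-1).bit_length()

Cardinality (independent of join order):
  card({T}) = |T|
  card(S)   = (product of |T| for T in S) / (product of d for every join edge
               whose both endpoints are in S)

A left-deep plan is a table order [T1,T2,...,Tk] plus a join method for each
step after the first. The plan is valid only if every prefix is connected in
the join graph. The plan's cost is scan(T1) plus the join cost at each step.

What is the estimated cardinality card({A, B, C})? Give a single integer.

800

Tables in S: A(50), B(80), C(50)
Edges inside S: A-B(d=25), A-C(d=10)
numerator = 50 * 80 * 50 = 200000
denominator = 25 * 10 = 250
card(S) = 200000 / 250 = 800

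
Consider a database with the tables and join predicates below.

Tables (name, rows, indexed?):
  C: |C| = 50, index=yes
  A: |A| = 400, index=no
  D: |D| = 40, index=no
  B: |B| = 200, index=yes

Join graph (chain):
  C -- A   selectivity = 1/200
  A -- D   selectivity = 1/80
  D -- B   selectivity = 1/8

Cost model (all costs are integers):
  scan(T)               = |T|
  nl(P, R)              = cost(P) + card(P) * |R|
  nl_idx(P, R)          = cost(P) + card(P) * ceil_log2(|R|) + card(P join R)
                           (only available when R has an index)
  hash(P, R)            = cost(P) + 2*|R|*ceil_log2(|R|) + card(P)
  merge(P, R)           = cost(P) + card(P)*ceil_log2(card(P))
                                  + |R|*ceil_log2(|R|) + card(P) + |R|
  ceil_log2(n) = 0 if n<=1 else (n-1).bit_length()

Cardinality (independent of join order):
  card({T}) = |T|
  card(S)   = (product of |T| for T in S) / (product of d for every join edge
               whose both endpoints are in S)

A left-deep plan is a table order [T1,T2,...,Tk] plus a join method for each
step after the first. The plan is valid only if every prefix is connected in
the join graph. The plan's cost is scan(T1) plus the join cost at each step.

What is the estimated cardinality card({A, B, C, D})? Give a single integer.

Tables in S: A(400), B(200), C(50), D(40)
Edges inside S: C-A(d=200), A-D(d=80), D-B(d=8)
numerator = 400 * 200 * 50 * 40 = 160000000
denominator = 200 * 80 * 8 = 128000
card(S) = 160000000 / 128000 = 1250

1250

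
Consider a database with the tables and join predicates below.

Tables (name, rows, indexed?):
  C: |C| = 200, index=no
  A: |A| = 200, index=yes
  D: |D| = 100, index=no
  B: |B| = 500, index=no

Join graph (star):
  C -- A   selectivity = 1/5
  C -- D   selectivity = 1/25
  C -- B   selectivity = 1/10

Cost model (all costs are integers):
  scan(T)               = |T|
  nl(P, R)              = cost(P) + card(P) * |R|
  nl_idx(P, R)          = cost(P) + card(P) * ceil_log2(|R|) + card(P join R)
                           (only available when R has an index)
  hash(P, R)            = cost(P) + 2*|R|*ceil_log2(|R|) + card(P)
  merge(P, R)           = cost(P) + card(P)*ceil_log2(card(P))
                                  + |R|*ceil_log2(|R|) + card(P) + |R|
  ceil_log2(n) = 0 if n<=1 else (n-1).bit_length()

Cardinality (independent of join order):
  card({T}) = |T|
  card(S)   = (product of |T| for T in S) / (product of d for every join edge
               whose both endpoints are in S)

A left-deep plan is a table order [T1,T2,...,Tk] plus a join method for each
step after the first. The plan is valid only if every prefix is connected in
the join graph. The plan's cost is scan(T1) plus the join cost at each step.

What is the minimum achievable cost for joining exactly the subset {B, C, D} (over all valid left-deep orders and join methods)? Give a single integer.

11600

Selinger DP over subsets of {B,C,D}:
  {C}: scan cost=200, card=200
  {D}: scan cost=100, card=100
  {B}: scan cost=500, card=500
  {CD}: card=800; try (D,hash)→1800, (C,merge)→2700, (D,merge)→2800, (C,hash)→3400, (C,nl)→20100, (D,nl)→20200; best=1800 via (D,hash)
  {BC}: card=10000; try (C,hash)→4200, (B,merge)→7000, (C,merge)→7300, (B,hash)→9400, (B,nl)→100200, (C,nl)→100500; best=4200 via (C,hash)
  {BCD}: card=40000; try (B,hash)→11600, (D,hash)→15600, (B,merge)→15600, (D,merge)→155000, (B,nl)→401800, (D,nl)→1004200; best=11600 via (B,hash)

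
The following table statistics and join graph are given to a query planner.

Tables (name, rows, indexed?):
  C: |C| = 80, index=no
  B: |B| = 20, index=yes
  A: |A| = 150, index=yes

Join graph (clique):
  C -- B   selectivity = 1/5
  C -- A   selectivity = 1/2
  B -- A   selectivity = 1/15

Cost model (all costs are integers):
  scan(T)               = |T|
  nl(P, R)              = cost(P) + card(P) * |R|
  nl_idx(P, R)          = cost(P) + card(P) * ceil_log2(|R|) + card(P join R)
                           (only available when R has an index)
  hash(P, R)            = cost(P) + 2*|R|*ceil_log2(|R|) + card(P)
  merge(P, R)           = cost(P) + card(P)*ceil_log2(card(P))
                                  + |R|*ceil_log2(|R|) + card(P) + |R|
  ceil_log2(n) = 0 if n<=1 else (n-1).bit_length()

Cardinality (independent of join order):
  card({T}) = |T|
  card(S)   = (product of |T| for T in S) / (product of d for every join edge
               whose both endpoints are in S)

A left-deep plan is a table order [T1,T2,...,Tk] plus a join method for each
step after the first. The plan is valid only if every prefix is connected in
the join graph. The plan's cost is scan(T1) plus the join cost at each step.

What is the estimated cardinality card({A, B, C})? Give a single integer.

Tables in S: A(150), B(20), C(80)
Edges inside S: C-B(d=5), C-A(d=2), B-A(d=15)
numerator = 150 * 20 * 80 = 240000
denominator = 5 * 2 * 15 = 150
card(S) = 240000 / 150 = 1600

1600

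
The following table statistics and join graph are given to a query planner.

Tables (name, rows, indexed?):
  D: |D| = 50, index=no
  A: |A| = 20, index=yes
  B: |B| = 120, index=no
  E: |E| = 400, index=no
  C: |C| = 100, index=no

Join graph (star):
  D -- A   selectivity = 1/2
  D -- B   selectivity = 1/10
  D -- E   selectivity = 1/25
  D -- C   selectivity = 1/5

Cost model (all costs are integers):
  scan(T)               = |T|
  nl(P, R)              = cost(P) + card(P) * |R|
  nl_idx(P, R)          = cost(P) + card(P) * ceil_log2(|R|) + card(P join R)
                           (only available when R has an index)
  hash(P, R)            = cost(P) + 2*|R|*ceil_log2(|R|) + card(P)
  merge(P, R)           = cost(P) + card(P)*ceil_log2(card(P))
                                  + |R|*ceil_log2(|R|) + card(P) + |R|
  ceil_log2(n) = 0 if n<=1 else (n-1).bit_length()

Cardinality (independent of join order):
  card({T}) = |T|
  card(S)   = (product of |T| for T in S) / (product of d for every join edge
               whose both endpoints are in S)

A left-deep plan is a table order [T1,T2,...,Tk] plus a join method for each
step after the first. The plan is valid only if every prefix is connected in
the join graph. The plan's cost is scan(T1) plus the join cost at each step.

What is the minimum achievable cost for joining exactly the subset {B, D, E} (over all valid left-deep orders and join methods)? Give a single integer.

Selinger DP over subsets of {B,D,E}:
  {D}: scan cost=50, card=50
  {B}: scan cost=120, card=120
  {E}: scan cost=400, card=400
  {BD}: card=600; try (D,hash)→840, (B,merge)→1360, (D,merge)→1430, (B,hash)→1780, (B,nl)→6050, (D,nl)→6120; best=840 via (D,hash)
  {DE}: card=800; try (D,hash)→1400, (E,merge)→4400, (D,merge)→4750, (E,hash)→7300, (E,nl)→20050, (D,nl)→20400; best=1400 via (D,hash)
  {BDE}: card=9600; try (B,hash)→3880, (E,hash)→8640, (B,merge)→11160, (E,merge)→11440, (B,nl)→97400, (E,nl)→240840; best=3880 via (B,hash)

3880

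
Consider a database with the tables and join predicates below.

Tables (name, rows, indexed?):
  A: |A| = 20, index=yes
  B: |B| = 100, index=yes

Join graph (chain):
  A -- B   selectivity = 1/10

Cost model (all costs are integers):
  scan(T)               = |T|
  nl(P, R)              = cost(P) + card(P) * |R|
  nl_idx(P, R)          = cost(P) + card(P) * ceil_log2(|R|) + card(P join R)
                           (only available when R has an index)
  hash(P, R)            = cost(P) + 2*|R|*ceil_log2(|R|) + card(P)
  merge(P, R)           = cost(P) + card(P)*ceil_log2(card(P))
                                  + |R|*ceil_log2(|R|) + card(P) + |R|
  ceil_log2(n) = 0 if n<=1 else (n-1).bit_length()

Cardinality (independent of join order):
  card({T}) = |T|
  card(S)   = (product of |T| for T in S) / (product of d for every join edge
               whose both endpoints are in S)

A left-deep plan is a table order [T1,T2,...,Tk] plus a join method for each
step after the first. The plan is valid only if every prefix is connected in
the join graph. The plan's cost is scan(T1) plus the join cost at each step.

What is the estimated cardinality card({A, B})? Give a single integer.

Tables in S: A(20), B(100)
Edges inside S: A-B(d=10)
numerator = 20 * 100 = 2000
denominator = 10 = 10
card(S) = 2000 / 10 = 200

200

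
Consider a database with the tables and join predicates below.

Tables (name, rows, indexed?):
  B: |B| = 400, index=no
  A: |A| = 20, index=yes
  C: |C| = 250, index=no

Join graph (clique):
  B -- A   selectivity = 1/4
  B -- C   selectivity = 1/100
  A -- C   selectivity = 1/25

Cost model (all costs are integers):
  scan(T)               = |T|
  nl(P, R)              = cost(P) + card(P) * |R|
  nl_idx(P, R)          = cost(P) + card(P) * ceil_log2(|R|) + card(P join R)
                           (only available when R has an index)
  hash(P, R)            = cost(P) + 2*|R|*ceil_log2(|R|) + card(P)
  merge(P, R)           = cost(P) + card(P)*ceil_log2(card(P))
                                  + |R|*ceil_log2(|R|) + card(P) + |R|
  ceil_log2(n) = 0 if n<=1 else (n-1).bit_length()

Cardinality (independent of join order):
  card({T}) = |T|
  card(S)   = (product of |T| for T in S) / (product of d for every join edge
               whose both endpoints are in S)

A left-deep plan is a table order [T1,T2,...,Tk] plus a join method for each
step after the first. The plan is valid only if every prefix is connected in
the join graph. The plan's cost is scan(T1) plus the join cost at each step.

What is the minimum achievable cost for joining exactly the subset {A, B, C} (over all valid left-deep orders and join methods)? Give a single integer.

Selinger DP over subsets of {A,B,C}:
  {B}: scan cost=400, card=400
  {A}: scan cost=20, card=20
  {C}: scan cost=250, card=250
  {AB}: card=2000; try (A,hash)→1000, (B,merge)→4140, (A,nl_idx)→4400, (A,merge)→4520, (B,hash)→7240, (B,nl)→8020 …(+1); best=1000 via (A,hash)
  {BC}: card=1000; try (C,hash)→4800, (B,merge)→6500, (C,merge)→6650, (B,hash)→7700, (B,nl)→100250, (C,nl)→100400; best=4800 via (C,hash)
  {AC}: card=200; try (A,hash)→700, (A,nl_idx)→1700, (C,merge)→2390, (A,merge)→2620, (C,hash)→4040, (C,nl)→5020 …(+1); best=700 via (A,hash)
  {ABC}: card=200; try (A,hash)→6000, (B,merge)→6500, (C,hash)→7000, (B,hash)→8100, (A,nl_idx)→10000, (A,merge)→15920 …(+4); best=6000 via (A,hash)

6000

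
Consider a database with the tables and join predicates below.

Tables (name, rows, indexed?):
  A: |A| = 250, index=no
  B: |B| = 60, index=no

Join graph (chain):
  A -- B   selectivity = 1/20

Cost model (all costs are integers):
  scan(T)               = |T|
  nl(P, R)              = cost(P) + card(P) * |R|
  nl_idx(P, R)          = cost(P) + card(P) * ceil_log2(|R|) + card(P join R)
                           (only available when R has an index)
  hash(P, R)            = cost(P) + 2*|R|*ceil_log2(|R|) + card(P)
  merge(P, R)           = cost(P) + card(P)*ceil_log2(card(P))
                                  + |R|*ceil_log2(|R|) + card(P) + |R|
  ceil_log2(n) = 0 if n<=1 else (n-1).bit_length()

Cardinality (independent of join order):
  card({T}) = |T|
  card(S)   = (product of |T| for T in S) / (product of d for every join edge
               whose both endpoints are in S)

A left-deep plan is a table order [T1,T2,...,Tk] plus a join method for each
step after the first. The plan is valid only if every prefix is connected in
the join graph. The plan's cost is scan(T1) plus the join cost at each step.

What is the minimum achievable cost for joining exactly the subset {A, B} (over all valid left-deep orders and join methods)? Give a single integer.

Selinger DP over subsets of {A,B}:
  {A}: scan cost=250, card=250
  {B}: scan cost=60, card=60
  {AB}: card=750; try (B,hash)→1220, (A,merge)→2730, (B,merge)→2920, (A,hash)→4120, (A,nl)→15060, (B,nl)→15250; best=1220 via (B,hash)

1220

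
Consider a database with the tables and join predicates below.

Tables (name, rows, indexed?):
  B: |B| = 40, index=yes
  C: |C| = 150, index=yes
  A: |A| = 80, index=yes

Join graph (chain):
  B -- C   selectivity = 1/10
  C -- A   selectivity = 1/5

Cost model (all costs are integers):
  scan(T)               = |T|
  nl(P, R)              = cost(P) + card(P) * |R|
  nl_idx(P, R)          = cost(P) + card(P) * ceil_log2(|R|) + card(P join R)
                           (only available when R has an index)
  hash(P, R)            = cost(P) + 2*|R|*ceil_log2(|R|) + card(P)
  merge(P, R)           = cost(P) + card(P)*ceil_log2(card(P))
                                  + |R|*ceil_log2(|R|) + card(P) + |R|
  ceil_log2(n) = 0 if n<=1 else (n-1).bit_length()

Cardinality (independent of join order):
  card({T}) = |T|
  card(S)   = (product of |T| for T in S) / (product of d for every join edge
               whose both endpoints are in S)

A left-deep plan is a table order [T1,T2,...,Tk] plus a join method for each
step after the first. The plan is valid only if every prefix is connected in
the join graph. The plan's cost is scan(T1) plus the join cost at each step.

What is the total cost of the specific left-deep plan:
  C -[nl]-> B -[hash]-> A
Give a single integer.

7870

step 1: scan C: cost=150, card=150
step 2: join B via nl
    card(P join B) = 150*40/(10) = 600
    cost = 150 + 150*40 = 6150
step 3: join A via hash
    card(P join A) = 600*80/(5) = 9600
    cost = 6150 + 2*80*7 + 600 = 7870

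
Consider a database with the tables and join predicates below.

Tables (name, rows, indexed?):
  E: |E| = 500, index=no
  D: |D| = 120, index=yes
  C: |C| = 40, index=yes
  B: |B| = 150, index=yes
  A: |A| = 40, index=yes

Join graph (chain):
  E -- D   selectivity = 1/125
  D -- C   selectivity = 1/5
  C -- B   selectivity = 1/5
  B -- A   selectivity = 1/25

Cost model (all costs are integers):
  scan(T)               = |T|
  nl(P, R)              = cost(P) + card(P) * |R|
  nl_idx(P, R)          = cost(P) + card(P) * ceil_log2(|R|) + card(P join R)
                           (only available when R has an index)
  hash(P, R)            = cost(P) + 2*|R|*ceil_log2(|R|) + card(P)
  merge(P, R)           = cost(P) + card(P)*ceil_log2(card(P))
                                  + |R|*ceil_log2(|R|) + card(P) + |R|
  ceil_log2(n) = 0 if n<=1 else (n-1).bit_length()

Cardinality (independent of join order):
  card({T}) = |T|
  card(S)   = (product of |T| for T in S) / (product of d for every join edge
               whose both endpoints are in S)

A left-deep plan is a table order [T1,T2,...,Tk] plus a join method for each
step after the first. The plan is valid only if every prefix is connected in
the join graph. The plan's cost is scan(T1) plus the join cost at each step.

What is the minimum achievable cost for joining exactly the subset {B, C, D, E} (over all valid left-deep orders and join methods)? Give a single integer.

Selinger DP over subsets of {B,C,D,E}:
  {E}: scan cost=500, card=500
  {D}: scan cost=120, card=120
  {C}: scan cost=40, card=40
  {B}: scan cost=150, card=150
  {DE}: card=480; try (D,hash)→2680, (D,nl_idx)→4480, (E,merge)→6080, (D,merge)→6460, (E,hash)→9240, (E,nl)→60120 …(+1); best=2680 via (D,hash)
  {CD}: card=960; try (C,hash)→720, (D,merge)→1280, (D,nl_idx)→1280, (C,merge)→1360, (D,hash)→1760, (C,nl_idx)→1800 …(+2); best=720 via (C,hash)
  {BC}: card=1200; try (C,hash)→780, (B,nl_idx)→1560, (B,merge)→1670, (C,merge)→1780, (C,nl_idx)→2250, (B,hash)→2480 …(+2); best=780 via (C,hash)
  {CDE}: card=3840; try (C,hash)→3640, (C,merge)→7760, (C,nl_idx)→9400, (E,hash)→10680, (E,merge)→16280, (C,nl)→21880 …(+1); best=3640 via (C,hash)
  {BCD}: card=28800; try (D,hash)→3660, (B,hash)→4080, (B,merge)→12630, (D,merge)→16140, (B,nl_idx)→37200, (D,nl_idx)→37980 …(+2); best=3660 via (D,hash)
  {BCDE}: card=115200; try (B,hash)→9880, (E,hash)→41460, (B,merge)→54910, (B,nl_idx)→149560, (E,merge)→469460, (B,nl)→579640 …(+1); best=9880 via (B,hash)

9880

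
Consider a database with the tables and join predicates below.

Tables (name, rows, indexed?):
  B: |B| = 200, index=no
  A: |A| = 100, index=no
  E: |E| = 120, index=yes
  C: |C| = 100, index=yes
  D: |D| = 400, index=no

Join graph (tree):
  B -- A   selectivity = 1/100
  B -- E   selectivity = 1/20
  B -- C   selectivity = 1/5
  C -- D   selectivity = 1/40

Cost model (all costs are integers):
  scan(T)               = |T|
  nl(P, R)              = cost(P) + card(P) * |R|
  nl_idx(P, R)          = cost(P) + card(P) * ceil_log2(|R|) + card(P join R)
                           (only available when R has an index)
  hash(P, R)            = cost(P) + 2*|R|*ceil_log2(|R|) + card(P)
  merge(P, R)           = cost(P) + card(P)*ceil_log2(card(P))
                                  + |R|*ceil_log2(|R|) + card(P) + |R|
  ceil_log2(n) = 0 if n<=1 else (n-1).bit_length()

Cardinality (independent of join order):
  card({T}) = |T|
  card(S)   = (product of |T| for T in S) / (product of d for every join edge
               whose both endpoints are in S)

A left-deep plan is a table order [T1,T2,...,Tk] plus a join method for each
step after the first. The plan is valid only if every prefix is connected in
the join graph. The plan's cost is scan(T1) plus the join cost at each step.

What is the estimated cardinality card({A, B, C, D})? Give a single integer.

40000

Tables in S: A(100), B(200), C(100), D(400)
Edges inside S: B-A(d=100), B-C(d=5), C-D(d=40)
numerator = 100 * 200 * 100 * 400 = 800000000
denominator = 100 * 5 * 40 = 20000
card(S) = 800000000 / 20000 = 40000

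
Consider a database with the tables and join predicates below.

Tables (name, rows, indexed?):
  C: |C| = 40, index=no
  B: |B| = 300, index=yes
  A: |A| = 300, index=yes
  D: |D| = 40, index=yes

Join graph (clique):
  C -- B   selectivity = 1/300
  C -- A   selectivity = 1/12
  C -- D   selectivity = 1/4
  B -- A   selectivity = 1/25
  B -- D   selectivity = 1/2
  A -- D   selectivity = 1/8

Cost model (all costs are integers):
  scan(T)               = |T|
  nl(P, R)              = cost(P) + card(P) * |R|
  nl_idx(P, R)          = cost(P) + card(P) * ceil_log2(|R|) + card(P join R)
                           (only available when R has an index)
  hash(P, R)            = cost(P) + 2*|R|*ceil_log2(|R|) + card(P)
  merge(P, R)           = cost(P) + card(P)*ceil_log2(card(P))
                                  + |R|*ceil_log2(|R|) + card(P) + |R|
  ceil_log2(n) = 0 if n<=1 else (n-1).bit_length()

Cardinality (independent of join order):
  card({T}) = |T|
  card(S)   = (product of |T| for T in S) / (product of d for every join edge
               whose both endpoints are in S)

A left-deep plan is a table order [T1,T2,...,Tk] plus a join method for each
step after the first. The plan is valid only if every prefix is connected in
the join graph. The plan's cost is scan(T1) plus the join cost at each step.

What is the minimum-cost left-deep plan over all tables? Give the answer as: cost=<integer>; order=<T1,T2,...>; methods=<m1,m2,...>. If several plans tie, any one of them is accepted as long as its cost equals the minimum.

cost=1105; order=C,B,A,D; methods=nl_idx,nl_idx,nl_idx

Selinger DP (subsets sized 1..n):
  {C}: scan cost=40, card=40
  {B}: scan cost=300, card=300
  {A}: scan cost=300, card=300
  {D}: scan cost=40, card=40
  {BC}: card=40; try (B,nl_idx)→440, (C,hash)→1080, (B,merge)→3320, (C,merge)→3580, (B,hash)→5480, (B,nl)→12040 …(+1); best=440 via (B,nl_idx)
  {AC}: card=1000; try (C,hash)→1080, (A,nl_idx)→1400, (A,merge)→3320, (C,merge)→3580, (A,hash)→5480, (A,nl)→12040 …(+1); best=1080 via (C,hash)
  {CD}: card=400; try (D,hash)→560, (C,hash)→560, (D,merge)→600, (C,merge)→600, (D,nl_idx)→680, (D,nl)→1640 …(+1); best=560 via (D,hash)
  {AB}: card=3600; try (B,hash)→6000, (A,hash)→6000, (B,merge)→6300, (A,merge)→6300, (B,nl_idx)→6600, (A,nl_idx)→6600 …(+2); best=6000 via (B,hash)
  {BD}: card=6000; try (D,hash)→1080, (B,merge)→3320, (D,merge)→3580, (B,hash)→5480, (B,nl_idx)→6400, (D,nl_idx)→8100 …(+2); best=1080 via (D,hash)
  {AD}: card=1500; try (D,hash)→1080, (A,nl_idx)→1900, (A,merge)→3320, (D,merge)→3580, (D,nl_idx)→3600, (A,hash)→5480 …(+2); best=1080 via (D,hash)
  {ABC}: card=40; try (A,nl_idx)→840, (A,merge)→3720, (A,hash)→5880, (B,hash)→7480, (C,hash)→10080, (B,nl_idx)→10120 …(+5); best=840 via (A,nl_idx)
  {BCD}: card=200; try (D,nl_idx)→880, (D,hash)→960, (D,merge)→1000, (D,nl)→2040, (B,nl_idx)→4360, (B,hash)→6360 …(+5); best=880 via (D,nl_idx)
  {ACD}: card=1250; try (D,hash)→2560, (C,hash)→3060, (A,nl_idx)→5410, (A,hash)→6360, (A,merge)→7560, (D,nl_idx)→8330 …(+5); best=2560 via (D,hash)
  {ABD}: card=9000; try (B,hash)→7980, (D,hash)→10080, (A,hash)→12480, (B,merge)→22080, (B,nl_idx)→23580, (D,nl_idx)→36600 …(+6); best=7980 via (B,hash)
  {ABCD}: card=25; try (D,nl_idx)→1105, (D,hash)→1360, (D,merge)→1400, (D,nl)→2440, (A,nl_idx)→2705, (A,merge)→5680 …(+9); best=1105 via (D,nl_idx)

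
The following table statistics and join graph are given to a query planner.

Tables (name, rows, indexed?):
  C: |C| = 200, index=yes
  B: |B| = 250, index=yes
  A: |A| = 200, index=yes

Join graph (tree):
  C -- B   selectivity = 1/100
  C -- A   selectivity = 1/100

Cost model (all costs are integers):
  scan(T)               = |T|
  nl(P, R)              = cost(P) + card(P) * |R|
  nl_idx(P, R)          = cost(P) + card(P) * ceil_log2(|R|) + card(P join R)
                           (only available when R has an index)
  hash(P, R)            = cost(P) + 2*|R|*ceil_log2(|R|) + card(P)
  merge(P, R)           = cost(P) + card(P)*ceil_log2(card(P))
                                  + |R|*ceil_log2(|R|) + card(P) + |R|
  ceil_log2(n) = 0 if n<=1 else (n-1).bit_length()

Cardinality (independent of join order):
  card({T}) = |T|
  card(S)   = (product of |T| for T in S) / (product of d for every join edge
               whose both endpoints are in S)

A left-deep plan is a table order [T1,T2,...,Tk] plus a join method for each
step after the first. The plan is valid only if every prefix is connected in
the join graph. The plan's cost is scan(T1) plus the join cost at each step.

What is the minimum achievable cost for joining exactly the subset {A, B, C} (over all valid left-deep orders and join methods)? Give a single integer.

Selinger DP over subsets of {A,B,C}:
  {C}: scan cost=200, card=200
  {B}: scan cost=250, card=250
  {A}: scan cost=200, card=200
  {BC}: card=500; try (B,nl_idx)→2300, (C,nl_idx)→2750, (C,hash)→3700, (B,merge)→4250, (C,merge)→4300, (B,hash)→4400 …(+2); best=2300 via (B,nl_idx)
  {AC}: card=400; try (C,nl_idx)→2200, (A,nl_idx)→2200, (C,hash)→3600, (A,hash)→3600, (C,merge)→3800, (A,merge)→3800 …(+2); best=2200 via (C,nl_idx)
  {ABC}: card=1000; try (A,hash)→6000, (B,nl_idx)→6400, (B,hash)→6600, (A,nl_idx)→7300, (B,merge)→8450, (A,merge)→9100 …(+2); best=6000 via (A,hash)

6000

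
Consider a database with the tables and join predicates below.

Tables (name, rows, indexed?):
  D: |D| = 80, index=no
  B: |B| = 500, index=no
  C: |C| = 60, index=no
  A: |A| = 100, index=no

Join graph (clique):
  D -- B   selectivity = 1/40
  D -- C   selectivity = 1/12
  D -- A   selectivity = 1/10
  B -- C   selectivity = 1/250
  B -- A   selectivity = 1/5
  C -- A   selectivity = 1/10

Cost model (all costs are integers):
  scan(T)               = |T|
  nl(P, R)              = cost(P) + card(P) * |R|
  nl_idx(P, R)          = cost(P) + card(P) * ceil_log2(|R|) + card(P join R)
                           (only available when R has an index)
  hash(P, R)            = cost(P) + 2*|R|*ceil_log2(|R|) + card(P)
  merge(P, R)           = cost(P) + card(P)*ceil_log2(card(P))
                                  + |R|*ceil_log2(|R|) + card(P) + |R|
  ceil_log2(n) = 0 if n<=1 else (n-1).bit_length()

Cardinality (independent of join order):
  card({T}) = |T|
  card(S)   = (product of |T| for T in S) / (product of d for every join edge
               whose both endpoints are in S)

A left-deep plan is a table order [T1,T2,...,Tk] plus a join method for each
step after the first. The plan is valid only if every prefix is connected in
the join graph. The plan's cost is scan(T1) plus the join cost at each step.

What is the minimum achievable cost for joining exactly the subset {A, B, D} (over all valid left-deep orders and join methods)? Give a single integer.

4520

Selinger DP over subsets of {A,B,D}:
  {D}: scan cost=80, card=80
  {B}: scan cost=500, card=500
  {A}: scan cost=100, card=100
  {BD}: card=1000; try (D,hash)→2120, (B,merge)→5720, (D,merge)→6140, (B,hash)→9160, (B,nl)→40080, (D,nl)→40500; best=2120 via (D,hash)
  {AD}: card=800; try (D,hash)→1320, (A,merge)→1520, (D,merge)→1540, (A,hash)→1560, (A,nl)→8080, (D,nl)→8100; best=1320 via (D,hash)
  {AB}: card=10000; try (A,hash)→2400, (B,merge)→5900, (A,merge)→6300, (B,hash)→9200, (B,nl)→50100, (A,nl)→50500; best=2400 via (A,hash)
  {ABD}: card=2000; try (A,hash)→4520, (B,hash)→11120, (D,hash)→13520, (A,merge)→13920, (B,merge)→15120, (A,nl)→102120 …(+3); best=4520 via (A,hash)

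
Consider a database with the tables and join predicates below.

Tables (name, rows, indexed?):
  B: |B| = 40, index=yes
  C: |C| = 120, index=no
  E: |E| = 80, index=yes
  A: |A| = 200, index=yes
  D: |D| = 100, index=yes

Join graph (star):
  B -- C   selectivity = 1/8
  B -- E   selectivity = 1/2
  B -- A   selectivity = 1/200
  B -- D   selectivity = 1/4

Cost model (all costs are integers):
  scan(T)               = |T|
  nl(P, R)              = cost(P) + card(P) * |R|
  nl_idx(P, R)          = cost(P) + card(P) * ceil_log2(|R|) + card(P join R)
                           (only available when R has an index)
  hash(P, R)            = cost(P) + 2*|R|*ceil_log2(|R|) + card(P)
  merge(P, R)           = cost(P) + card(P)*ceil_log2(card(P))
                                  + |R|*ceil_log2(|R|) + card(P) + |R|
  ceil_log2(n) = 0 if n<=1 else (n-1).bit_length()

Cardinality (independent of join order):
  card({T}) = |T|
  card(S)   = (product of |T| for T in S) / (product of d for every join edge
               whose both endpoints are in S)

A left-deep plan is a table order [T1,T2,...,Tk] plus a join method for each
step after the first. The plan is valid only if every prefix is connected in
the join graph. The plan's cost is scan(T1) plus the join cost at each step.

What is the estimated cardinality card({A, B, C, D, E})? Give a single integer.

600000

Tables in S: A(200), B(40), C(120), D(100), E(80)
Edges inside S: B-C(d=8), B-E(d=2), B-A(d=200), B-D(d=4)
numerator = 200 * 40 * 120 * 100 * 80 = 7680000000
denominator = 8 * 2 * 200 * 4 = 12800
card(S) = 7680000000 / 12800 = 600000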